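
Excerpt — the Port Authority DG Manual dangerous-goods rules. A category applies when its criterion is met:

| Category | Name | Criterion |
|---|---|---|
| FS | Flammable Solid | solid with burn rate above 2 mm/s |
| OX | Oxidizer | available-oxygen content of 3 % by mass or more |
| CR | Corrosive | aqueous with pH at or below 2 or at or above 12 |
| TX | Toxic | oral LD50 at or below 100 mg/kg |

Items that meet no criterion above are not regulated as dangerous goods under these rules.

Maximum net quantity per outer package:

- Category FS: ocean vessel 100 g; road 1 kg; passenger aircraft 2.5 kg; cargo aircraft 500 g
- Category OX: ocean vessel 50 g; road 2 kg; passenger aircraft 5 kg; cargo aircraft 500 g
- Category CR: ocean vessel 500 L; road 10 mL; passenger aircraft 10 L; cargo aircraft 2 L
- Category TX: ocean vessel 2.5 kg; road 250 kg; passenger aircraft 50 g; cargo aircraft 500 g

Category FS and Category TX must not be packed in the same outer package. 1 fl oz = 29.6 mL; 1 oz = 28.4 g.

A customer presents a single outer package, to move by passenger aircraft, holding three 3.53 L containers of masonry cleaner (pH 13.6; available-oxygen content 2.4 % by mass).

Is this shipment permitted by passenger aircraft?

No

The masonry cleaner has pH 13.6, which is ≥ 12, so it is Category CR (Corrosive).
Category CR quantity: three 3.53 L containers = 10.59 L.
10.59 L > 10 L (passenger aircraft limit, Category CR) — over the limit.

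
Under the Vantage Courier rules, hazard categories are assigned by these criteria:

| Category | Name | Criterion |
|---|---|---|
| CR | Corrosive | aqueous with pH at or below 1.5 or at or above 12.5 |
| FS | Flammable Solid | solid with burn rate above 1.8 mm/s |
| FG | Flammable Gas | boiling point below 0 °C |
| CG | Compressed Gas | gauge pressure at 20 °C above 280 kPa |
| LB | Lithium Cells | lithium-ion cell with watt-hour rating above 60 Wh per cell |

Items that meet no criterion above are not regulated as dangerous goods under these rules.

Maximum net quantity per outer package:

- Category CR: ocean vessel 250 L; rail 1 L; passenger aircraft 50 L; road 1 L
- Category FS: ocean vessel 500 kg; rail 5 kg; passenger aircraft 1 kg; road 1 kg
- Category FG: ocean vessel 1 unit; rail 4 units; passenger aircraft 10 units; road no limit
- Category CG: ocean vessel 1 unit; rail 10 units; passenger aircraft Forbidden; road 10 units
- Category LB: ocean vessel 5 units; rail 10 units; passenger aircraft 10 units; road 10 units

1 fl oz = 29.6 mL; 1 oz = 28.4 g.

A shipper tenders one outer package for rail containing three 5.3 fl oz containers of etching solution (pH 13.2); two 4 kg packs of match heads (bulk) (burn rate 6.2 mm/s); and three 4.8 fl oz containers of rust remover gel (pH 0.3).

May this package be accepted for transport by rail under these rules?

pH 13.2 meets the Category CR criterion (Corrosive), so the etching solution is Category CR.
With burn rate 6.2 mm/s (> 1.8 mm/s), the match heads (bulk) fall in Category FS.
pH 0.3 meets the Category CR criterion (Corrosive), so the rust remover gel is Category CR.
Category CR net quantity: (three 5.3 fl oz containers = 470.64 mL) + (three 4.8 fl oz containers = 426.24 mL) = 896.88 mL.
896.88 mL ≤ 1 L (rail limit, Category CR) — within limit.
Category FS quantity: two 4 kg packs = 8 kg.
8 kg exceeds the rail limit of 5 kg for Category FS.

No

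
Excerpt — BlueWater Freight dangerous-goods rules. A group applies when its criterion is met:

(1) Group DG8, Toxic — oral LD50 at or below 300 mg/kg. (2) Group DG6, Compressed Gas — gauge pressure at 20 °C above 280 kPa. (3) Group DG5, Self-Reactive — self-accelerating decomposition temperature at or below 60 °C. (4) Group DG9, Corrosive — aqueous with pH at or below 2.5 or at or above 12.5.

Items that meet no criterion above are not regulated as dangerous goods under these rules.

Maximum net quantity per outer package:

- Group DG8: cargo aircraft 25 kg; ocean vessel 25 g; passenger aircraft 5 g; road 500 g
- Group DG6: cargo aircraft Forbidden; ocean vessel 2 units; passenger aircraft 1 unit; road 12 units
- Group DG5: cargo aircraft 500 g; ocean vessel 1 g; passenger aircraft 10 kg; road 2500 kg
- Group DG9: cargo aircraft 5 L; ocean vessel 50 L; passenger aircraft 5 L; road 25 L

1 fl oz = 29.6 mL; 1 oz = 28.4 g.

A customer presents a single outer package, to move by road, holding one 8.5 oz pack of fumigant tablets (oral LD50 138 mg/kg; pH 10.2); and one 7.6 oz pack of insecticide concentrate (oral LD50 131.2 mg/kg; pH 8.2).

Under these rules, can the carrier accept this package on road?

Yes

Oral LD50 138 mg/kg meets the Group DG8 criterion (Toxic), so the fumigant tablets are Group DG8.
Insecticide concentrate: oral LD50 131.2 mg/kg ≤ 300 mg/kg → Group DG8 (Toxic).
Total Group DG8: (one 8.5 oz pack = 241.4 g) + (one 7.6 oz pack = 215.84 g) = 457.24 g.
457.24 g is within the road limit of 500 g for Group DG8.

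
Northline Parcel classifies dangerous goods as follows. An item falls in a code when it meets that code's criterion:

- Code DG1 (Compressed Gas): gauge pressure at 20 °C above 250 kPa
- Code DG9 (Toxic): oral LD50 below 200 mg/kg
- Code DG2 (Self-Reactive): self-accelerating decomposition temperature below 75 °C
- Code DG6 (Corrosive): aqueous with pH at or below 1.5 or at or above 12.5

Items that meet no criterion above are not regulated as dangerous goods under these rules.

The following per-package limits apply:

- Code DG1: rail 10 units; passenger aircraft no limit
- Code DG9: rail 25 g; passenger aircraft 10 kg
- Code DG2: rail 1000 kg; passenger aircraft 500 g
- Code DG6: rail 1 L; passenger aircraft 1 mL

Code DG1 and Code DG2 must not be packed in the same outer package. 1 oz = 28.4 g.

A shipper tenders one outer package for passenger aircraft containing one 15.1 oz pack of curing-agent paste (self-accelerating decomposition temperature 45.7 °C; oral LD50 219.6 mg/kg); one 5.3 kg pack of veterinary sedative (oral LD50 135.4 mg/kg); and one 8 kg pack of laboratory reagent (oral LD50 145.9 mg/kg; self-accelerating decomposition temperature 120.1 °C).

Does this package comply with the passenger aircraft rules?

With self-accelerating decomposition temperature 45.7 °C (< 75 °C), the curing-agent paste falls in Code DG2.
Veterinary sedative: oral LD50 135.4 mg/kg < 200 mg/kg → Code DG9 (Toxic).
With oral LD50 145.9 mg/kg (< 200 mg/kg), the laboratory reagent falls in Code DG9.
Total Code DG9: 5.3 kg + 8 kg = 13.3 kg.
That exceeds the Code DG9 passenger aircraft limit of 10 kg.
Code DG2 quantity: one 15.1 oz pack = 428.84 g.
That is within the Code DG2 passenger aircraft limit of 500 g.
The segregation rule (Code DG1 with Code DG2) does not apply to Code DG9 with Code DG2.

No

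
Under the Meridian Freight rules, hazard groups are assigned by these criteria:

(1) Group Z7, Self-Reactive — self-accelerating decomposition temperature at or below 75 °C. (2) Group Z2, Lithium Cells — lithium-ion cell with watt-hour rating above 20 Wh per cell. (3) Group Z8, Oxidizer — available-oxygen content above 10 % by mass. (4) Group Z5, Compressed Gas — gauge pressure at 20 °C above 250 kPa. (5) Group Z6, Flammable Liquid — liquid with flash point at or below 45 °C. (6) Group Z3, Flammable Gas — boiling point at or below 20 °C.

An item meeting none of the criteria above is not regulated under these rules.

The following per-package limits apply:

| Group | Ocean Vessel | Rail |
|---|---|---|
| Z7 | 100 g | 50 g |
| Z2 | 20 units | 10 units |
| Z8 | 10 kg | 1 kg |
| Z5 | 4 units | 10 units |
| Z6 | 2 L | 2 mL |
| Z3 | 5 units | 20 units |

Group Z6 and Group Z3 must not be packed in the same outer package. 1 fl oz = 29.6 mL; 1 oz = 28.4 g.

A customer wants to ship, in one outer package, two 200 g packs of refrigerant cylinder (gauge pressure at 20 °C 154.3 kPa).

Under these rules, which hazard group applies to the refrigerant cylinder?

gauge pressure at 20 °C 154.3 kPa is not above 250 kPa, so Group Z5 does not apply.
No criterion is met, so the item is not regulated.

Not regulated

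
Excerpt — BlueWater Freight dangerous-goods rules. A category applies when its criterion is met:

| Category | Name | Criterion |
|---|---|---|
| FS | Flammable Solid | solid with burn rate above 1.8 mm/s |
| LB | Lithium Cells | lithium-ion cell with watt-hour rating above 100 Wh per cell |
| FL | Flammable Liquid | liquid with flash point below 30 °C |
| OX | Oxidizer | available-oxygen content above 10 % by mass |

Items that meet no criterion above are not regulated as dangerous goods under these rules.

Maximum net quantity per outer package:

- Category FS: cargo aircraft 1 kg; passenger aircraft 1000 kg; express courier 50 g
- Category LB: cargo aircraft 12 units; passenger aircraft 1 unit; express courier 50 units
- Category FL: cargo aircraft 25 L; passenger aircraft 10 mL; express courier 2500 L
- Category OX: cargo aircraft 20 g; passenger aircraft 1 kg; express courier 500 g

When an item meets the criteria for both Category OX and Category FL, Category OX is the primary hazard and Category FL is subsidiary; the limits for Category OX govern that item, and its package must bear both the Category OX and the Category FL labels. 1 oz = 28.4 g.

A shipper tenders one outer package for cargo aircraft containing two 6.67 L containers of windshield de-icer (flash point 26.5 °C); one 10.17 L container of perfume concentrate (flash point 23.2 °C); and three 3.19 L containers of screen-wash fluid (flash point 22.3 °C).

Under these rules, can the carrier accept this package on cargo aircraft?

Windshield de-icer: flash point 26.5 °C < 30 °C → Category FL (Flammable Liquid).
The perfume concentrate has flash point 23.2 °C, which is < 30 °C, so it is Category FL (Flammable Liquid).
The screen-wash fluid has flash point 22.3 °C, which is < 30 °C, so it is Category FL (Flammable Liquid).
Total Category FL: (two 6.67 L containers = 13.34 L) + 10.17 L + (three 3.19 L containers = 9.57 L) = 33.08 L.
That exceeds the Category FL cargo aircraft limit of 25 L.

No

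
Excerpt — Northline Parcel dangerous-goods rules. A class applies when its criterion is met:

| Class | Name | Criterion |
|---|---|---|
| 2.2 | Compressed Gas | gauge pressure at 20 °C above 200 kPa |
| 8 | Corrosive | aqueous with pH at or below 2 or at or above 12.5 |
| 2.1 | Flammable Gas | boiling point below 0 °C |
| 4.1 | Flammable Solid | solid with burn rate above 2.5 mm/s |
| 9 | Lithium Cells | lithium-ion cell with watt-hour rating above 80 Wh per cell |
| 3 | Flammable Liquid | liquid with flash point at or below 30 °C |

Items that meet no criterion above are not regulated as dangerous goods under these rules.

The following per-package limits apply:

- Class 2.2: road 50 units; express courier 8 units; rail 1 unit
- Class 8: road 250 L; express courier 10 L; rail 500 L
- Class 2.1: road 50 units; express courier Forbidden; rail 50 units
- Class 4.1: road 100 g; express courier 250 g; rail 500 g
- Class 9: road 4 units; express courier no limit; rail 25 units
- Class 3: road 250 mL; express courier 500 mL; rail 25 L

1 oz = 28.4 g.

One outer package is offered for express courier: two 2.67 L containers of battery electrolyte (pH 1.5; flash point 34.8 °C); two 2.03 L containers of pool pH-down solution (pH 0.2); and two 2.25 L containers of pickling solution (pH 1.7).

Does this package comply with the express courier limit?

No

Battery electrolyte: pH 1.5 ≤ 2 → Class 8 (Corrosive).
The pool pH-down solution has pH 0.2, which is ≤ 2, so it is Class 8 (Corrosive).
Pickling solution: pH 1.7 ≤ 2 → Class 8 (Corrosive).
Total Class 8: (two 2.67 L containers = 5.34 L) + (two 2.03 L containers = 4.06 L) + (two 2.25 L containers = 4.5 L) = 13.9 L.
That exceeds the Class 8 express courier limit of 10 L.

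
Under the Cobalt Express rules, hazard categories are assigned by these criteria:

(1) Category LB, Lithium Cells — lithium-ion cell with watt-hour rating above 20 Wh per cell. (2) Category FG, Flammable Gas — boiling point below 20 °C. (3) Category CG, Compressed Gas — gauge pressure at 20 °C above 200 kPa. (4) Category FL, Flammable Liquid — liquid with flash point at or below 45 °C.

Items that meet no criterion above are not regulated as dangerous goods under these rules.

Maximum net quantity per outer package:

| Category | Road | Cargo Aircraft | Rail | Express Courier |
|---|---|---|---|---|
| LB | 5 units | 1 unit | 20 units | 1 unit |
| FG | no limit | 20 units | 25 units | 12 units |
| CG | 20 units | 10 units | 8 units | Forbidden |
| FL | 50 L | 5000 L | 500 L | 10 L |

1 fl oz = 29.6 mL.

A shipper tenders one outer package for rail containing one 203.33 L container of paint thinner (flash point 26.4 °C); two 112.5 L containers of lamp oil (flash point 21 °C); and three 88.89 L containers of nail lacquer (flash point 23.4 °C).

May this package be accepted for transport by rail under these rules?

No

Paint thinner: flash point 26.4 °C ≤ 45 °C → Category FL (Flammable Liquid).
With flash point 21 °C (≤ 45 °C), the lamp oil falls in Category FL.
Flash point 23.4 °C meets the Category FL criterion (Flammable Liquid), so the nail lacquer is Category FL.
Total Category FL: 203.33 L + (two 112.5 L containers = 225 L) + (three 88.89 L containers = 266.67 L) = 695 L.
That exceeds the Category FL rail limit of 500 L.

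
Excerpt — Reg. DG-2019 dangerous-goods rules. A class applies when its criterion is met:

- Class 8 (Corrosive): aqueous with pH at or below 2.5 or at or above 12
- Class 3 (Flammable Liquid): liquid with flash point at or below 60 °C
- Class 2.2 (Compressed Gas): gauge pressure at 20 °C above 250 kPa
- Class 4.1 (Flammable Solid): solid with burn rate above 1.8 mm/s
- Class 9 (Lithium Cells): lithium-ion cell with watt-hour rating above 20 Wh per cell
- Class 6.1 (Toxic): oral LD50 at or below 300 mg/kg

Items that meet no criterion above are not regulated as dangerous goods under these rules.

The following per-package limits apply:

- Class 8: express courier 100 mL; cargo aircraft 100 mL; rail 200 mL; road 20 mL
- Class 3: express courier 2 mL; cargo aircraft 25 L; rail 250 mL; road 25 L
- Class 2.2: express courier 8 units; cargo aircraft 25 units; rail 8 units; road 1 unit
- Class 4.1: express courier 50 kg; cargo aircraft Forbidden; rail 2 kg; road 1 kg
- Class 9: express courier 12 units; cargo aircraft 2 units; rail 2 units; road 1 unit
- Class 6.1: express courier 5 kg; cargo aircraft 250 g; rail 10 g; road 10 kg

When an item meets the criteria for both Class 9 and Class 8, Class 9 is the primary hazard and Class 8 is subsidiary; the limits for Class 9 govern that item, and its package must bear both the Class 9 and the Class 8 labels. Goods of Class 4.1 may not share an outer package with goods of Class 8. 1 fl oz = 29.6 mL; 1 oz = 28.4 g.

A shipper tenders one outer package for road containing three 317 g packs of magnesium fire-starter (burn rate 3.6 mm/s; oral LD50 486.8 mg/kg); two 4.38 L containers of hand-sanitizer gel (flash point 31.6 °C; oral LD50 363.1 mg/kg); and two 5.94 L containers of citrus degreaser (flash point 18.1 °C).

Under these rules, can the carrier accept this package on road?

With burn rate 3.6 mm/s (> 1.8 mm/s), the magnesium fire-starter falls in Class 4.1.
With flash point 31.6 °C (≤ 60 °C), the hand-sanitizer gel falls in Class 3.
The citrus degreaser has flash point 18.1 °C, which is ≤ 60 °C, so it is Class 3 (Flammable Liquid).
Class 4.1 quantity: three 317 g packs = 951 g.
That is within the Class 4.1 road limit of 1 kg.
Total Class 3: (two 4.38 L containers = 8.76 L) + (two 5.94 L containers = 11.88 L) = 20.64 L.
20.64 L is within the road limit of 25 L for Class 3.
The segregation rule (Class 4.1 with Class 8) does not apply to Class 4.1 with Class 3.
Every hazard class is within its road limit and no segregation rule is violated.

Yes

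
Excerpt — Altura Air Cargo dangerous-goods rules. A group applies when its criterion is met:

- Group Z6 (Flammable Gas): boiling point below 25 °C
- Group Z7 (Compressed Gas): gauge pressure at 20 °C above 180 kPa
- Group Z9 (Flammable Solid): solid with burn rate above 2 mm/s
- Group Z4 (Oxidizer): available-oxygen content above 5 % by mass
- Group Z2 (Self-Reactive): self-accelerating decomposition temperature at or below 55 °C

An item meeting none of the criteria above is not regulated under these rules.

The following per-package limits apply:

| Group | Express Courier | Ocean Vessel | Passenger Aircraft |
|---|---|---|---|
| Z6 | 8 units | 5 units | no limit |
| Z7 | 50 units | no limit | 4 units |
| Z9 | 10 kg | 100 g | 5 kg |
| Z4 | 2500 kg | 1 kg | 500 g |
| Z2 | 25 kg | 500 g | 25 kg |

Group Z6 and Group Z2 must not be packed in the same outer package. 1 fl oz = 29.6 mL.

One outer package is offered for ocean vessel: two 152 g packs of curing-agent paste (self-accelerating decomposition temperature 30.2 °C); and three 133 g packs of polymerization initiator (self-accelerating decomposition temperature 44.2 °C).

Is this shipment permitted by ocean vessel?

The curing-agent paste has self-accelerating decomposition temperature 30.2 °C, which is ≤ 55 °C, so it is Group Z2 (Self-Reactive).
Polymerization initiator: self-accelerating decomposition temperature 44.2 °C ≤ 55 °C → Group Z2 (Self-Reactive).
Group Z2 net quantity: (two 152 g packs = 304 g) + (three 133 g packs = 399 g) = 703 g.
703 g > 500 g (ocean vessel limit, Group Z2) — over the limit.

No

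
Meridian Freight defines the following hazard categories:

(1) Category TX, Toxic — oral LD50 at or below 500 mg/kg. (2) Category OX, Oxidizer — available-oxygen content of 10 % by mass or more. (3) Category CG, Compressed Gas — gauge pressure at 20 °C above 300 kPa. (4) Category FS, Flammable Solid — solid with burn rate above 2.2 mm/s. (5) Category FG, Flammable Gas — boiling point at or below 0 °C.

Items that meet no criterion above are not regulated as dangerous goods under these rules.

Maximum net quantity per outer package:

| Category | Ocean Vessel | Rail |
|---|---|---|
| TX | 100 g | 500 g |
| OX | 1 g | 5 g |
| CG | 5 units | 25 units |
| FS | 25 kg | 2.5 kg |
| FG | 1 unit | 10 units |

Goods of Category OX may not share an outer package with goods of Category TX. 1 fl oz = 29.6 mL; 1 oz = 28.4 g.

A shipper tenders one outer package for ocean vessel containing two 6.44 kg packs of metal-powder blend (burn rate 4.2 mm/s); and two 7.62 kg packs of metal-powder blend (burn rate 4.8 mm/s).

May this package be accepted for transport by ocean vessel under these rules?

Burn rate 4.2 mm/s meets the Category FS criterion (Flammable Solid), so the metal-powder blend is Category FS.
Metal-powder blend: burn rate 4.8 mm/s > 2.2 mm/s → Category FS (Flammable Solid).
Total Category FS: (two 6.44 kg packs = 12.88 kg) + (two 7.62 kg packs = 15.24 kg) = 28.12 kg.
28.12 kg > 25 kg (ocean vessel limit, Category FS) — over the limit.

No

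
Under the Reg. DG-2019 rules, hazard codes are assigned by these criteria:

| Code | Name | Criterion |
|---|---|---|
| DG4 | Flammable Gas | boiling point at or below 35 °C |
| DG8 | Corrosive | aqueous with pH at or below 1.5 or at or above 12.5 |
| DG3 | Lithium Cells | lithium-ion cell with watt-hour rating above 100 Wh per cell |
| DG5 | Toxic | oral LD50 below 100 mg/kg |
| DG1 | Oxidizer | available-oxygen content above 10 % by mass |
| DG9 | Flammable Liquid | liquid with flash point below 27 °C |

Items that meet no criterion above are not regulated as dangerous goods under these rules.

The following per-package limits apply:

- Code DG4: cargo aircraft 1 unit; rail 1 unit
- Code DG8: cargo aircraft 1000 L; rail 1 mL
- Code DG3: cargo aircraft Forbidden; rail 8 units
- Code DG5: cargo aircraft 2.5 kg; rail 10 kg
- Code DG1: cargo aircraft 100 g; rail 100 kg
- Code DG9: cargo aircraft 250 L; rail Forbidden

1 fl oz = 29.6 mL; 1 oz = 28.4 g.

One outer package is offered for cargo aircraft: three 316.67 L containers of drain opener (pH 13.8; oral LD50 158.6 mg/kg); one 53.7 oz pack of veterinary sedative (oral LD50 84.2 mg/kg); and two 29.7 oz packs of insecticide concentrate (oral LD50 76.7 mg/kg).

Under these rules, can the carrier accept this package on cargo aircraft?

No

With pH 13.8 (≥ 12.5), the drain opener falls in Code DG8.
With oral LD50 84.2 mg/kg (< 100 mg/kg), the veterinary sedative falls in Code DG5.
Oral LD50 76.7 mg/kg meets the Code DG5 criterion (Toxic), so the insecticide concentrate is Code DG5.
Code DG5 net quantity: (one 53.7 oz pack = 1525.08 g) + (two 29.7 oz packs = 1686.96 g) = 3212.04 g.
3212.04 g > 2.5 kg (cargo aircraft limit, Code DG5) — over the limit.
Code DG8 quantity: three 316.67 L containers = 950.01 L.
950.01 L is within the cargo aircraft limit of 1000 L for Code DG8.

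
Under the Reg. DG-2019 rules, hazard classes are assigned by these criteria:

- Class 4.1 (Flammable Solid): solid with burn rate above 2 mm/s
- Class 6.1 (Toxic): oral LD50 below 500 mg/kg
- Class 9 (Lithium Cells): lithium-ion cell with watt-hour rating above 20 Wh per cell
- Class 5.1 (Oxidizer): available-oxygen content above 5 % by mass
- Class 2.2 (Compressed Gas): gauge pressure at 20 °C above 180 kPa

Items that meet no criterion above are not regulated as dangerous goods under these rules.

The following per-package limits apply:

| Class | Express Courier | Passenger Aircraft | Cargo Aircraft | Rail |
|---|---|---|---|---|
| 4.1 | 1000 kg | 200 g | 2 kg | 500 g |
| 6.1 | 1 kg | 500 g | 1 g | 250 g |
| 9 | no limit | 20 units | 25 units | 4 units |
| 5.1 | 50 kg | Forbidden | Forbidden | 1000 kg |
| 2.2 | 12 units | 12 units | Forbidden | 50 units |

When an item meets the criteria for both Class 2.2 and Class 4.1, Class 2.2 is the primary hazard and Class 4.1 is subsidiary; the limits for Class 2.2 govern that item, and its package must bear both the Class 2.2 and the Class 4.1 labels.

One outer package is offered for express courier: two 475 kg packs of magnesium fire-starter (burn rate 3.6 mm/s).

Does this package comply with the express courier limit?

The magnesium fire-starter has burn rate 3.6 mm/s, which is > 2 mm/s, so it is Class 4.1 (Flammable Solid).
Class 4.1 quantity: two 475 kg packs = 950 kg.
950 kg is within the express courier limit of 1000 kg for Class 4.1.

Yes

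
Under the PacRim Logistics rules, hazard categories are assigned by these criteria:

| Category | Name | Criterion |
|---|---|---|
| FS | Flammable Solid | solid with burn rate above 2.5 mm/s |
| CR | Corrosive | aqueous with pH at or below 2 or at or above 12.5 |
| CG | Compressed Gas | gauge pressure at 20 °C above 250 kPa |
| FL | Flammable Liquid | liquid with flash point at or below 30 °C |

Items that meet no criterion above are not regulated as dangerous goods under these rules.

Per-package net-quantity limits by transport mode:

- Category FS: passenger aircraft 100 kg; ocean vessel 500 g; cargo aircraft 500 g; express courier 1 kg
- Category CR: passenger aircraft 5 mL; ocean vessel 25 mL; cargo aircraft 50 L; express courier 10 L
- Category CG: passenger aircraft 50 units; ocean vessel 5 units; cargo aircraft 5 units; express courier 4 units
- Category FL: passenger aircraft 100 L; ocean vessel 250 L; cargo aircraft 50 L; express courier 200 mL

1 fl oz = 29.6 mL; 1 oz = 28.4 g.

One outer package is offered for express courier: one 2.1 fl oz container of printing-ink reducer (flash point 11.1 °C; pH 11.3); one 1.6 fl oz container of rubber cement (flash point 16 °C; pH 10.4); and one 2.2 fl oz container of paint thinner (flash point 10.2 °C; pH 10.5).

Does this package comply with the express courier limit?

The printing-ink reducer has flash point 11.1 °C, which is ≤ 30 °C, so it is Category FL (Flammable Liquid).
With flash point 16 °C (≤ 30 °C), the rubber cement falls in Category FL.
The paint thinner has flash point 10.2 °C, which is ≤ 30 °C, so it is Category FL (Flammable Liquid).
Category FL net quantity: (one 2.1 fl oz container = 62.16 mL) + (one 1.6 fl oz container = 47.36 mL) + (one 2.2 fl oz container = 65.12 mL) = 174.64 mL.
174.64 mL is within the express courier limit of 200 mL for Category FL.

Yes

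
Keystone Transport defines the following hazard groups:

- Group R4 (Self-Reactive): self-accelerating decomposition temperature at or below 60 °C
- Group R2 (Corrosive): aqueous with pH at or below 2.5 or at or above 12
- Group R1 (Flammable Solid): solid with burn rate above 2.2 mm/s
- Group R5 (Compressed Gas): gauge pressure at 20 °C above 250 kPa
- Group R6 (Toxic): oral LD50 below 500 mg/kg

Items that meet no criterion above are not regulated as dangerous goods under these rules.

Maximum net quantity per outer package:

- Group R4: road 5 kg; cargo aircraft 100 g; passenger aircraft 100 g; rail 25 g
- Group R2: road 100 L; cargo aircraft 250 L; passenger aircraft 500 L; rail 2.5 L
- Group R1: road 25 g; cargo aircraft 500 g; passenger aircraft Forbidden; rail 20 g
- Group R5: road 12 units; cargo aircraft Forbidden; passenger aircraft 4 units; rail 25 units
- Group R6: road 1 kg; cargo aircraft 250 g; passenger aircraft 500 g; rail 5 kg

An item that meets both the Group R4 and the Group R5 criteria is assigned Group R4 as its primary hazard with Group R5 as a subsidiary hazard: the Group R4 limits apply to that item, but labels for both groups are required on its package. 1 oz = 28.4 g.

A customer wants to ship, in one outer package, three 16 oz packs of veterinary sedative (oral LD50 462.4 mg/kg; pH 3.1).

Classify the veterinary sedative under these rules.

With oral LD50 462.4 mg/kg (< 500 mg/kg), the veterinary sedative falls in Group R6.

Group R6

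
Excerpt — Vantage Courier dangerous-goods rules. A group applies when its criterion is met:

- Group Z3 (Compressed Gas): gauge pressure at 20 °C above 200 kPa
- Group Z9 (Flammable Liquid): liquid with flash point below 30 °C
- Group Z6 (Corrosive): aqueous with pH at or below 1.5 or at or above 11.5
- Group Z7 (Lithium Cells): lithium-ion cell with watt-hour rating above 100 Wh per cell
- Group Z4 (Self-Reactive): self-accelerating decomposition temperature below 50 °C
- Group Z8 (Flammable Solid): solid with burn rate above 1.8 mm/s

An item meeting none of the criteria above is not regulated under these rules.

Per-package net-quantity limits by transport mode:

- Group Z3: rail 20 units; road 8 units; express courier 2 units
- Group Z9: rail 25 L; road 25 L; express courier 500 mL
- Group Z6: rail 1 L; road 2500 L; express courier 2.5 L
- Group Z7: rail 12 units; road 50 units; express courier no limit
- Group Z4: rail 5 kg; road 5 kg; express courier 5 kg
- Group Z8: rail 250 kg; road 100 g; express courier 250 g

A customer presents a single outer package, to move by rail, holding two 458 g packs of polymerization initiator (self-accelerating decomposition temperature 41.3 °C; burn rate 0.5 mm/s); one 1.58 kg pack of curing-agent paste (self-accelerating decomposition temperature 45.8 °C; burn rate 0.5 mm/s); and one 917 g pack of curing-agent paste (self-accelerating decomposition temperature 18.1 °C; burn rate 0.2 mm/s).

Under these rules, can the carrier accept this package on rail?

The polymerization initiator has self-accelerating decomposition temperature 41.3 °C, which is < 50 °C, so it is Group Z4 (Self-Reactive).
With self-accelerating decomposition temperature 45.8 °C (< 50 °C), the curing-agent paste falls in Group Z4.
Self-accelerating decomposition temperature 18.1 °C meets the Group Z4 criterion (Self-Reactive), so the curing-agent paste is Group Z4.
Total Group Z4: (two 458 g packs = 916 g) + 1.58 kg + 917 g = 3.413 kg.
3.413 kg is within the rail limit of 5 kg for Group Z4.

Yes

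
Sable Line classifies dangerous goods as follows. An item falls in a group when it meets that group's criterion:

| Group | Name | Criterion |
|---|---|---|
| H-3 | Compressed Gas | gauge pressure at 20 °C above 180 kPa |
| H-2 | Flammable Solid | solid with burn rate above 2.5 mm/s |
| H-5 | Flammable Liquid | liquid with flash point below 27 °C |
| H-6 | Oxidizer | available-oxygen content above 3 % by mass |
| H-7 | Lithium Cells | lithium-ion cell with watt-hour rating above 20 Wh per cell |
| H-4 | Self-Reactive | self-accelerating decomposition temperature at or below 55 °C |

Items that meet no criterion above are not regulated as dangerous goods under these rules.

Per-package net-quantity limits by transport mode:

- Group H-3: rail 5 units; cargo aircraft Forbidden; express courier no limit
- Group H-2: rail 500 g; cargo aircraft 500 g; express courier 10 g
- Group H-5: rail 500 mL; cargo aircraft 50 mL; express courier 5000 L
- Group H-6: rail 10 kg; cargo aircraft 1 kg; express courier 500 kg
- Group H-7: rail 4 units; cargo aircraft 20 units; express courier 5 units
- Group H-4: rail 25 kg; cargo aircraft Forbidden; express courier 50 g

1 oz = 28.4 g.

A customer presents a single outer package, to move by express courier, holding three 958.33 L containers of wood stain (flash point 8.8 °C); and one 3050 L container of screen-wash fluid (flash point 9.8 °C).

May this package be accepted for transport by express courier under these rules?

Wood stain: flash point 8.8 °C < 27 °C → Group H-5 (Flammable Liquid).
The screen-wash fluid has flash point 9.8 °C, which is < 27 °C, so it is Group H-5 (Flammable Liquid).
Total Group H-5: (three 958.33 L containers = 2874.99 L) + 3050 L = 5924.99 L.
That exceeds the Group H-5 express courier limit of 5000 L.

No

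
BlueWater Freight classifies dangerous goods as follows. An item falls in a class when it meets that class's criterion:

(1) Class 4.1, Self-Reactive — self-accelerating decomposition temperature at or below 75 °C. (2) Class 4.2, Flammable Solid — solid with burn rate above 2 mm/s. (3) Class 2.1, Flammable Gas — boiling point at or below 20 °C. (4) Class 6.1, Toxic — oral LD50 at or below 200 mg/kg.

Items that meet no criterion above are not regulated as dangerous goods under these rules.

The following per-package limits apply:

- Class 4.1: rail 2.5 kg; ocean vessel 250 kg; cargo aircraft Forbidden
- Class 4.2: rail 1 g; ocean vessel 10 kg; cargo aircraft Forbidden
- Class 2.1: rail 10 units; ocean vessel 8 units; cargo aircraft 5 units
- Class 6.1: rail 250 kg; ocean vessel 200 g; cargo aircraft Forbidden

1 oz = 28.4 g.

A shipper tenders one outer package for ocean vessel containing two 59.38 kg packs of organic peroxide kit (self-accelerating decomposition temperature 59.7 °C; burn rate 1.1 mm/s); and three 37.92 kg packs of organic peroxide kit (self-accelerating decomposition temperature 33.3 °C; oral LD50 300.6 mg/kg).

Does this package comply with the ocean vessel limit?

Yes

The organic peroxide kit has self-accelerating decomposition temperature 59.7 °C, which is ≤ 75 °C, so it is Class 4.1 (Self-Reactive).
Self-accelerating decomposition temperature 33.3 °C meets the Class 4.1 criterion (Self-Reactive), so the organic peroxide kit is Class 4.1.
Class 4.1 net quantity: (two 59.38 kg packs = 118.76 kg) + (three 37.92 kg packs = 113.76 kg) = 232.52 kg.
That is within the Class 4.1 ocean vessel limit of 250 kg.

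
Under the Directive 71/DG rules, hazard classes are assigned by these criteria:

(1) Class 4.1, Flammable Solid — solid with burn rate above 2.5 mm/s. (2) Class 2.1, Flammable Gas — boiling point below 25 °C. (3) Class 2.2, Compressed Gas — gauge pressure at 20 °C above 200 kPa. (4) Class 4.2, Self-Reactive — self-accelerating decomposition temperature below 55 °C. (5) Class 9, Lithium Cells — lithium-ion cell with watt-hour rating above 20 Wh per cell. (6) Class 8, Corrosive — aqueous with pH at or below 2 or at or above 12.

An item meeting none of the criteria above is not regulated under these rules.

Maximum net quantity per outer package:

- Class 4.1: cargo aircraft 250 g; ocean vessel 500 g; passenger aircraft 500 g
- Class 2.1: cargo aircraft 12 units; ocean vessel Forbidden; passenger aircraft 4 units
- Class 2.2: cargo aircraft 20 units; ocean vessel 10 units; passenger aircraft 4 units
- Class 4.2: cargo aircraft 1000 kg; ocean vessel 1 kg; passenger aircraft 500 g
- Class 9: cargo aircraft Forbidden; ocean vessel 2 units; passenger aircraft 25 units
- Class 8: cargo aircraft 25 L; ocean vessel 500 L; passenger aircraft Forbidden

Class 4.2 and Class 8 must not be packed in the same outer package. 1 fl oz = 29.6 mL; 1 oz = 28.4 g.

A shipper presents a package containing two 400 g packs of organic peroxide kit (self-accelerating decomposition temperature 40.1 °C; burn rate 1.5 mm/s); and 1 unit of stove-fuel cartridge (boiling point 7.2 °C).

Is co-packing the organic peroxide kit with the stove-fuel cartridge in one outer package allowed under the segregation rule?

Yes

Self-accelerating decomposition temperature 40.1 °C meets the Class 4.2 criterion (Self-Reactive), so the organic peroxide kit is Class 4.2.
Stove-fuel cartridge: boiling point 7.2 °C < 25 °C → Class 2.1 (Flammable Gas).
No segregation rule bars Class 4.2 with Class 2.1.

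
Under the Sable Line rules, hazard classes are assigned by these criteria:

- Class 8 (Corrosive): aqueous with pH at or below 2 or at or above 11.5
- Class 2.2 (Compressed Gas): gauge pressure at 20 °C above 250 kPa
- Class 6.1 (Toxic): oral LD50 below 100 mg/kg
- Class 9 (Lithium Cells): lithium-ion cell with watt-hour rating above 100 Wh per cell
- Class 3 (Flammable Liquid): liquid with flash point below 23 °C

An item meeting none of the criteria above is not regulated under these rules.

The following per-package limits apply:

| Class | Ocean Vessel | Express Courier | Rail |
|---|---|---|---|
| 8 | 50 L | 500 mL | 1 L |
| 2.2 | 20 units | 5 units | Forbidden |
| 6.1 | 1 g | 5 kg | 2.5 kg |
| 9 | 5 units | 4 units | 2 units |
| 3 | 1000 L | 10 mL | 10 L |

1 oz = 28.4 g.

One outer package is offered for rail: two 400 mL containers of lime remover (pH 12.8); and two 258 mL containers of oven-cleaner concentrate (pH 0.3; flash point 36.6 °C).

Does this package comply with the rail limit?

The lime remover has pH 12.8, which is ≥ 11.5, so it is Class 8 (Corrosive).
Oven-cleaner concentrate: pH 0.3 ≤ 2 → Class 8 (Corrosive).
Class 8 net quantity: (two 400 mL containers = 800 mL) + (two 258 mL containers = 516 mL) = 1.316 L.
That exceeds the Class 8 rail limit of 1 L.

No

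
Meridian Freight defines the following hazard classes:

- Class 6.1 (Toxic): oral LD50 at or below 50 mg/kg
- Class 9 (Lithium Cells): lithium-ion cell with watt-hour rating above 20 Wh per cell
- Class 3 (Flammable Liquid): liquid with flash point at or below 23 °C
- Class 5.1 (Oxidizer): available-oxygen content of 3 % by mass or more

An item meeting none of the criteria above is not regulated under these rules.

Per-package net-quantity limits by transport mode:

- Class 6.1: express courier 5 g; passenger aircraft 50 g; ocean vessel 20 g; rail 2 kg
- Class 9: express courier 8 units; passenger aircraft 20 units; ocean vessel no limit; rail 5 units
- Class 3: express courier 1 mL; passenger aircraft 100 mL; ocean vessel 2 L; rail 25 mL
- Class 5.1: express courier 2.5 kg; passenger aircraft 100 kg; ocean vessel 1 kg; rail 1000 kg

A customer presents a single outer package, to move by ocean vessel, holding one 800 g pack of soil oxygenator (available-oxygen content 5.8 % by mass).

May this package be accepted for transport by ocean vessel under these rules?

The soil oxygenator has available-oxygen content 5.8 % by mass, which is ≥ 3 % by mass, so it is Class 5.1 (Oxidizer).
Class 5.1 quantity: 800 g.
800 g ≤ 1 kg (ocean vessel limit, Class 5.1) — within limit.

Yes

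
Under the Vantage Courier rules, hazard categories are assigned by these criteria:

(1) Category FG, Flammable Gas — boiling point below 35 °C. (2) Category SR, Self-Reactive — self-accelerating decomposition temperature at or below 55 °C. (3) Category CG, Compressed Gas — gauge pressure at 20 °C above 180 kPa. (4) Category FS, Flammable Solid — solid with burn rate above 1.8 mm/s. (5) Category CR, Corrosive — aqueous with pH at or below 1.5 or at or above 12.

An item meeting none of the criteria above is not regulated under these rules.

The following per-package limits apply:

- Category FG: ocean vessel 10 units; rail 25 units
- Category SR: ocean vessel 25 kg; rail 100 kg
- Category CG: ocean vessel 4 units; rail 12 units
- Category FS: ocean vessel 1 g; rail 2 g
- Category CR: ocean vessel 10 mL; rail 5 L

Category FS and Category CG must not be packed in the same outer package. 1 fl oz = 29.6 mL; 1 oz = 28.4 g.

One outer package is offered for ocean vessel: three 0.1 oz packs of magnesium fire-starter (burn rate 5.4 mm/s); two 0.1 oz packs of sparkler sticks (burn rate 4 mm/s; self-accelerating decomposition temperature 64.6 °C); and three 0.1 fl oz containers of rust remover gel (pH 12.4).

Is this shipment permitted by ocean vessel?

Burn rate 5.4 mm/s meets the Category FS criterion (Flammable Solid), so the magnesium fire-starter is Category FS.
Burn rate 4 mm/s meets the Category FS criterion (Flammable Solid), so the sparkler sticks are Category FS.
The rust remover gel has pH 12.4, which is ≥ 12, so it is Category CR (Corrosive).
Category CR quantity: three 0.1 fl oz containers = 8.88 mL.
8.88 mL ≤ 10 mL (ocean vessel limit, Category CR) — within limit.
Category FS net quantity: (three 0.1 oz packs = 8.52 g) + (two 0.1 oz packs = 5.68 g) = 14.2 g.
14.2 g exceeds the ocean vessel limit of 1 g for Category FS.
The segregation rule (Category FS with Category CG) does not apply to Category CR with Category FS.

No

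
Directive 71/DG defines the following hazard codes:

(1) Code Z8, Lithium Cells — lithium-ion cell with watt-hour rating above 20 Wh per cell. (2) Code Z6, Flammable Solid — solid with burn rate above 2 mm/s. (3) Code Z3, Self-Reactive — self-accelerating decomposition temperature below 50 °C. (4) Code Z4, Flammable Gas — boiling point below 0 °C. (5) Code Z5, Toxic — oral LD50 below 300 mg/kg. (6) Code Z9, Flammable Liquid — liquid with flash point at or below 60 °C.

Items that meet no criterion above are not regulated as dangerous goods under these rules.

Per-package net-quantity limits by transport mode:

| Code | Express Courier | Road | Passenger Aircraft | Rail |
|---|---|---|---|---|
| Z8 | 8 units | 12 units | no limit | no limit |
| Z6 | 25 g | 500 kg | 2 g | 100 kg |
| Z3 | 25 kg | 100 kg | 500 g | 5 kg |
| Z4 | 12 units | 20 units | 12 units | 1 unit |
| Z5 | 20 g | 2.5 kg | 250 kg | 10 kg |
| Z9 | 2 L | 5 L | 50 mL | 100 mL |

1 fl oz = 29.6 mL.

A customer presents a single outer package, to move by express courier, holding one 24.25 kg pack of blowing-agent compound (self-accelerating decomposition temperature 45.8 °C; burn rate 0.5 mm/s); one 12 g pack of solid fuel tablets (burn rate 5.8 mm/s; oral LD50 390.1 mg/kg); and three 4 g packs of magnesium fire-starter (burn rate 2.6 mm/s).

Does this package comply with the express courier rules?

The blowing-agent compound has self-accelerating decomposition temperature 45.8 °C, which is < 50 °C, so it is Code Z3 (Self-Reactive).
Burn rate 5.8 mm/s meets the Code Z6 criterion (Flammable Solid), so the solid fuel tablets are Code Z6.
With burn rate 2.6 mm/s (> 2 mm/s), the magnesium fire-starter falls in Code Z6.
Total Code Z6: 12 g + (three 4 g packs = 12 g) = 24 g.
That is within the Code Z6 express courier limit of 25 g.
Code Z3 quantity: 24.25 kg.
24.25 kg ≤ 25 kg (express courier limit, Code Z3) — within limit.
Every hazard code is within its express courier limit and no segregation rule is violated.

Yes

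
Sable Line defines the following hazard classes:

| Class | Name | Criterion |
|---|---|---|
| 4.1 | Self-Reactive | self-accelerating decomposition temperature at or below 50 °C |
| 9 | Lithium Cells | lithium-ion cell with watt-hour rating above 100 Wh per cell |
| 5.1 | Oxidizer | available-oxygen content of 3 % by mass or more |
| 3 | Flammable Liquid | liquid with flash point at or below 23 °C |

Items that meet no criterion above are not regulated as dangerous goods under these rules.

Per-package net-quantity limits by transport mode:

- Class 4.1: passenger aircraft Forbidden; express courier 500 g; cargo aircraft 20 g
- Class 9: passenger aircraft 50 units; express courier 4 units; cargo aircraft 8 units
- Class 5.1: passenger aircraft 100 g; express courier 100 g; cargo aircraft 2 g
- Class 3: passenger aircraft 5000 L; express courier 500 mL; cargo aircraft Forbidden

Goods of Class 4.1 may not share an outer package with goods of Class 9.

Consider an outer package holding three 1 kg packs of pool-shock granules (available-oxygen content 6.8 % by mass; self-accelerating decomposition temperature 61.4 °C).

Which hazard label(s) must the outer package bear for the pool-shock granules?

Available-oxygen content 6.8 % by mass meets the Class 5.1 criterion (Oxidizer), so the pool-shock granules are Class 5.1.
Only the Class 5.1 label is required.

Class 5.1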